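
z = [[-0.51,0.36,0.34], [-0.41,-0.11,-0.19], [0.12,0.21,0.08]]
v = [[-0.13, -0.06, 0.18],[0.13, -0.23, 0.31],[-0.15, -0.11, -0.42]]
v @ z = [[0.11, -0.00, -0.02], [0.07, 0.14, 0.11], [0.07, -0.13, -0.06]]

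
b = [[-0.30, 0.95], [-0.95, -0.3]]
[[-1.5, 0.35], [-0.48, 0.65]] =b @[[0.91, -0.73], [-1.29, 0.14]]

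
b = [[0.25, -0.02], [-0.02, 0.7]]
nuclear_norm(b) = 0.95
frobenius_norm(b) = 0.74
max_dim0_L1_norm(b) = 0.72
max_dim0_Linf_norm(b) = 0.7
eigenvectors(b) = [[-1.0, 0.04], [-0.04, -1.0]]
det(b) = 0.17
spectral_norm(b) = 0.70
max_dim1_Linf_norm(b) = 0.7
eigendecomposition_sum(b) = [[0.25,0.01], [0.01,0.0]] + [[0.0, -0.03], [-0.03, 0.70]]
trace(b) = 0.95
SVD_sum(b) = [[0.00,-0.03],  [-0.03,0.7]] + [[0.25,0.01], [0.01,0.0]]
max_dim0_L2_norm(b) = 0.7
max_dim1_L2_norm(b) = 0.7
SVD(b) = [[-0.04, 1.0], [1.00, 0.04]] @ diag([0.7008871399615304, 0.24911286003846964]) @ [[-0.04, 1.00], [1.00, 0.04]]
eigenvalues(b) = [0.25, 0.7]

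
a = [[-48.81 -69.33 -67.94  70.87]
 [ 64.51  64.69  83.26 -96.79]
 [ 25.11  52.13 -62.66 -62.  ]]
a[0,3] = 70.87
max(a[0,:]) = 70.87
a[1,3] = -96.79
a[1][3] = -96.79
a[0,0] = -48.81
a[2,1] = 52.13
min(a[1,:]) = -96.79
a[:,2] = [-67.94, 83.26, -62.66]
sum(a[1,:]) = 115.66999999999997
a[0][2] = -67.94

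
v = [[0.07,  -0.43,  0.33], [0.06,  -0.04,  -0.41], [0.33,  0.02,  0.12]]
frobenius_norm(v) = 0.77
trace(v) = 0.15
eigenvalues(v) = [(0.53+0j), (-0.19+0.3j), (-0.19-0.3j)]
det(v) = 0.07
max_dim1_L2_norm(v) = 0.55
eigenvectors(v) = [[(0.74+0j), -0.08-0.59j, (-0.08+0.59j)],[(-0.34+0j), (-0.65+0j), -0.65-0.00j],[0.58+0.00j, (-0.25+0.39j), (-0.25-0.39j)]]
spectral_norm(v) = 0.62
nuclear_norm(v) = 1.27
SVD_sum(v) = [[0.09, -0.28, 0.42], [-0.05, 0.17, -0.25], [0.02, -0.08, 0.12]] + [[0.01, -0.0, -0.00], [0.15, -0.0, -0.03], [0.29, -0.01, -0.06]] + [[-0.02, -0.15, -0.09], [-0.03, -0.20, -0.13], [0.02, 0.10, 0.07]]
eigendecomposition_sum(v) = [[0.21+0.00j, (-0.15+0j), (0.32-0j)], [-0.10-0.00j, (0.07+0j), -0.15+0.00j], [0.16+0.00j, (-0.12+0j), 0.25-0.00j]] + [[(-0.07+0.08j), -0.14-0.03j, (0.01-0.12j)], [(0.08+0.09j), -0.05+0.15j, -0.13-0.02j], [0.08-0.01j, (0.07+0.09j), (-0.07+0.07j)]] + [[(-0.07-0.08j),(-0.14+0.03j),(0.01+0.12j)],[0.08-0.09j,-0.05-0.15j,-0.13+0.02j],[0.08+0.01j,0.07-0.09j,-0.07-0.07j]]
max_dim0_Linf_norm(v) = 0.43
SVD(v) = [[-0.84,-0.02,-0.55],[0.49,-0.45,-0.74],[-0.23,-0.89,0.39]] @ diag([0.617197208050518, 0.33079563535169876, 0.3245640984565479]) @ [[-0.17, 0.54, -0.82], [-0.98, 0.02, 0.22], [0.14, 0.84, 0.53]]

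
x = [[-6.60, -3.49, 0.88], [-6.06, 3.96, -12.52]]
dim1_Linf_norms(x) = [6.6, 12.52]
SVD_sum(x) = [[-0.65, 0.35, -1.21], [-6.64, 3.58, -12.31]] + [[-5.95, -3.84, 2.09], [0.58, 0.38, -0.21]]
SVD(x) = [[0.1, 1.00], [1.0, -0.1]] @ diag([14.513659236461882, 7.41780261046792]) @ [[-0.46, 0.25, -0.85],[-0.81, -0.52, 0.28]]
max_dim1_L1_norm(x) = 22.54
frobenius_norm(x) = 16.30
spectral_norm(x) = 14.51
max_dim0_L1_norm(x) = 13.4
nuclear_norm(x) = 21.93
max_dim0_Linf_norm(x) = 12.52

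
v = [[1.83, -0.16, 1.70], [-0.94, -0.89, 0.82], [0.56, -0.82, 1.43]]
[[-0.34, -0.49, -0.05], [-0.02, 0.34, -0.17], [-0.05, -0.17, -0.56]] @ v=[[-0.19, 0.53, -1.05], [-0.45, -0.16, 0.0], [-0.25, 0.62, -1.03]]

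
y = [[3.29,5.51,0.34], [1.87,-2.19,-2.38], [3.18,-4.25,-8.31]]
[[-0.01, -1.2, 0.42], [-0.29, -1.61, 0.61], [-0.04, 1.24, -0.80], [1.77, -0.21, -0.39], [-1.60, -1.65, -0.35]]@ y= [[-0.94, 0.79, -0.64],[-2.03, -0.66, -1.34],[-0.36, 0.46, 3.68],[4.19, 11.87, 4.34],[-9.46, -3.72, 6.29]]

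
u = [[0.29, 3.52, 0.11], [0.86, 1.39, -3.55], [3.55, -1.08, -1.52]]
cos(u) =[[-1.72, -3.94, 2.04], [1.16, -3.54, 2.89], [-2.09, -1.23, -0.71]]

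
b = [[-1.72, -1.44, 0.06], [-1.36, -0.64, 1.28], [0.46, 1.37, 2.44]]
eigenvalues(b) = [-2.86, 0.0, 2.94]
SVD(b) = [[-0.54, -0.55, 0.64], [-0.08, -0.72, -0.69], [0.84, -0.42, 0.35]] @ diag([3.094932795883125, 2.7196849514819825, 0.0021802865678792636]) @ [[0.46,0.64,0.62], [0.64,0.25,-0.73], [0.62,-0.73,0.29]]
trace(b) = 0.08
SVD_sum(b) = [[-0.77, -1.07, -1.03], [-0.11, -0.15, -0.15], [1.19, 1.66, 1.6]] + [[-0.95, -0.37, 1.09],[-1.25, -0.49, 1.43],[-0.73, -0.28, 0.84]] + [[0.00, -0.00, 0.00],[-0.0, 0.0, -0.0],[0.0, -0.00, 0.0]]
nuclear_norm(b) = 5.82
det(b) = -0.02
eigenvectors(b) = [[-0.77, -0.62, -0.10],  [-0.60, 0.73, 0.37],  [0.22, -0.29, 0.92]]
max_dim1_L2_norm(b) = 2.84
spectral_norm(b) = 3.09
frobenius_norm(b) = 4.12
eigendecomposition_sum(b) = [[-1.73,-1.33,0.34], [-1.34,-1.04,0.27], [0.50,0.38,-0.1]] + [[0.00,-0.0,0.0], [-0.00,0.0,-0.00], [0.00,-0.00,0.0]] + [[0.00, -0.11, -0.28], [-0.02, 0.39, 1.02], [-0.04, 0.99, 2.54]]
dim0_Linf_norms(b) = [1.72, 1.44, 2.44]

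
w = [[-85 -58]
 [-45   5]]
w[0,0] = -85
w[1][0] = -45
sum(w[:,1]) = -53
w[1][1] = 5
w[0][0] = -85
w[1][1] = 5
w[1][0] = -45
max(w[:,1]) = 5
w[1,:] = [-45, 5]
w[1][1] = 5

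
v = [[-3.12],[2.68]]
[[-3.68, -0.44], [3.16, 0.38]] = v@[[1.18, 0.14]]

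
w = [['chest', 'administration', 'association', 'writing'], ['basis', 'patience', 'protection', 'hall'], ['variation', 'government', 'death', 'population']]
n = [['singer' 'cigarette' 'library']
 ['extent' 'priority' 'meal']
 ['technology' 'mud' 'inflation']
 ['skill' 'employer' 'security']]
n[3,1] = 'employer'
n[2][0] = 'technology'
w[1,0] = 'basis'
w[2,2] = 'death'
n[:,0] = ['singer', 'extent', 'technology', 'skill']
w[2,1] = 'government'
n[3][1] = 'employer'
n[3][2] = 'security'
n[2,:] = ['technology', 'mud', 'inflation']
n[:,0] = ['singer', 'extent', 'technology', 'skill']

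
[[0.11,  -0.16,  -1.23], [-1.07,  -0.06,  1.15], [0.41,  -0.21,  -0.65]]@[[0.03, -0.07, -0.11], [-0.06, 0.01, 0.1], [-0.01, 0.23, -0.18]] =[[0.03, -0.29, 0.19], [-0.04, 0.34, -0.1], [0.03, -0.18, 0.05]]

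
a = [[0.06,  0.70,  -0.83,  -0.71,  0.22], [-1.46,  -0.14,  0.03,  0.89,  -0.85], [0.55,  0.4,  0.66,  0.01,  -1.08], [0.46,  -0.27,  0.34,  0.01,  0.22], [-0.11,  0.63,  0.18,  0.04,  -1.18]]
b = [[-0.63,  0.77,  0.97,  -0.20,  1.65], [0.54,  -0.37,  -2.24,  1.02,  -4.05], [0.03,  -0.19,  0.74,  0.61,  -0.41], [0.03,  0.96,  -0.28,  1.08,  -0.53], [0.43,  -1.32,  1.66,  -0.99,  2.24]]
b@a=[[-0.90, 0.93, 1.42, 1.21, -3.83], [0.26, -3.29, -2.32, -0.89, 7.86], [1.01, -0.08, 0.59, -0.19, -0.01], [-1.0, -0.85, 0.09, 0.82, 0.36], [2.16, 2.83, 0.77, -1.38, -3.44]]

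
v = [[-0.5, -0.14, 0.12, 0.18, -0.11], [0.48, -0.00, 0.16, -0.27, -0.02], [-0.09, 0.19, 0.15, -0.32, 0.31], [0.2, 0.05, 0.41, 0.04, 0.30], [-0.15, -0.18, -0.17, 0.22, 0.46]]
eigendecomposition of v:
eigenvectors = [[(0.04+0j), (-0.37+0.22j), -0.37-0.22j, 0.00+0.21j, 0.00-0.21j],[(-0.2+0j), 0.83+0.00j, 0.83-0.00j, -0.17+0.09j, -0.17-0.09j],[0.11+0.00j, (-0.19-0.04j), -0.19+0.04j, -0.66+0.00j, -0.66-0.00j],[0.51+0.00j, 0.29-0.01j, 0.29+0.01j, (-0.18+0.62j), (-0.18-0.62j)],[0.83+0.00j, -0.01+0.04j, -0.01-0.04j, (0.01-0.25j), 0.01+0.25j]]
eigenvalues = [(0.61+0j), (-0.34+0.12j), (-0.34-0.12j), (0.11+0.42j), (0.11-0.42j)]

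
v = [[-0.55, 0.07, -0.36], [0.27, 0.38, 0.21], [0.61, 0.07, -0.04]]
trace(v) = -0.21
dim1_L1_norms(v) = [0.98, 0.86, 0.72]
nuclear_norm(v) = 1.59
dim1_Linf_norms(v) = [0.55, 0.38, 0.61]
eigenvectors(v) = [[(0.35-0.51j), 0.35+0.51j, (-0.01+0j)], [(-0.01+0.19j), -0.01-0.19j, (-0.99+0j)], [(-0.77+0j), (-0.77-0j), (-0.16+0j)]]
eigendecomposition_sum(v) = [[(-0.28+0.09j), (0.03+0.02j), -0.18-0.15j],[0.06-0.07j, (-0.01-0j), 0.07+0.01j],[0.29+0.22j, 0.00-0.05j, (-0.03+0.29j)]] + [[(-0.28-0.09j), 0.03-0.02j, (-0.18+0.15j)], [0.06+0.07j, (-0.01+0j), (0.07-0.01j)], [(0.29-0.22j), 0.00+0.05j, (-0.03-0.29j)]] + [[0j, 0j, 0.00-0.00j], [0.15+0.00j, (0.41+0j), (0.06-0j)], [0.03+0.00j, (0.07+0j), (0.01-0j)]]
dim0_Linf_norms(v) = [0.61, 0.38, 0.36]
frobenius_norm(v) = 1.04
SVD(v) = [[-0.67,-0.33,0.66], [0.42,-0.91,-0.04], [0.61,0.25,0.75]] @ diag([0.9212559665274778, 0.3716283658478276, 0.3002995202040716]) @ [[0.93,0.17,0.33], [0.25,-0.94,-0.22], [0.28,0.28,-0.92]]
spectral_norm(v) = 0.92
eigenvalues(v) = [(-0.31+0.38j), (-0.31-0.38j), (0.42+0j)]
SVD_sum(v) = [[-0.57, -0.1, -0.2],[0.36, 0.06, 0.13],[0.52, 0.09, 0.19]] + [[-0.03, 0.12, 0.03],[-0.08, 0.32, 0.07],[0.02, -0.09, -0.02]] + [[0.05, 0.06, -0.18], [-0.0, -0.00, 0.01], [0.06, 0.06, -0.21]]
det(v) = 0.10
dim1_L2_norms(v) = [0.66, 0.51, 0.62]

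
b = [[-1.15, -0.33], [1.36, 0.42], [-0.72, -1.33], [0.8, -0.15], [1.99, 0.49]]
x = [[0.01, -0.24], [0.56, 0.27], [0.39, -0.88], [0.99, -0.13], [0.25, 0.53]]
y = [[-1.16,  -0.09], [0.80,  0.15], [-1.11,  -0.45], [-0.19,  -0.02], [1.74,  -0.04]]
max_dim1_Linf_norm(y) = 1.74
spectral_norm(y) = 2.52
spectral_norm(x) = 1.26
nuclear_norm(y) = 2.93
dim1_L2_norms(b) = [1.2, 1.42, 1.51, 0.81, 2.05]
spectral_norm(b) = 3.06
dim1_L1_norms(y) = [1.25, 0.95, 1.56, 0.21, 1.78]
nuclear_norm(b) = 4.17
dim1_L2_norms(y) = [1.16, 0.81, 1.2, 0.19, 1.74]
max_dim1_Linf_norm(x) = 0.99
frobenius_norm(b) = 3.26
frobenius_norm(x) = 1.65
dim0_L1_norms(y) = [5.0, 0.75]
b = y + x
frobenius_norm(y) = 2.55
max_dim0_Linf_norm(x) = 0.99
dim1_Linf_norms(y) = [1.16, 0.8, 1.11, 0.19, 1.74]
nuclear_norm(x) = 2.32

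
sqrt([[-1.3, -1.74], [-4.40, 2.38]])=[[(0.44+1.3j), -0.51+0.44j], [-1.30+1.10j, 1.53+0.37j]]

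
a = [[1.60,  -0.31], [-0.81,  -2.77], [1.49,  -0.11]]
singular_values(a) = [2.93, 2.15]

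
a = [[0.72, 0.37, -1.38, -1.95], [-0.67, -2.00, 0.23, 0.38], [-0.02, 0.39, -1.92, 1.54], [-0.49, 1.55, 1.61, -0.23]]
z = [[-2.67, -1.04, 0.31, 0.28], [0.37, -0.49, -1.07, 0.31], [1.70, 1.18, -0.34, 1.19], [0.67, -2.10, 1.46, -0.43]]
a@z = [[-5.44, 1.54, -2.55, -0.49], [1.69, 1.15, 2.41, -0.7], [-2.03, -5.67, 2.48, -2.83], [4.46, 2.13, -2.69, 2.36]]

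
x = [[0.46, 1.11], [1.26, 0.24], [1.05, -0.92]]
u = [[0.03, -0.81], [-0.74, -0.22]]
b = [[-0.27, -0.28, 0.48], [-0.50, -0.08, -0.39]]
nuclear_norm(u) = 1.57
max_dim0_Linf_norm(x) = 1.26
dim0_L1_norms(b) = [0.77, 0.36, 0.87]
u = b @ x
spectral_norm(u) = 0.89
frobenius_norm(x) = 2.24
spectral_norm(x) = 1.71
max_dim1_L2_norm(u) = 0.81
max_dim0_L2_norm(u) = 0.84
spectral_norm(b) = 0.65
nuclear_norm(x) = 3.16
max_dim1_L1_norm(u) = 0.96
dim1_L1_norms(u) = [0.84, 0.96]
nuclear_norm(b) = 1.26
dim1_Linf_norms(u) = [0.81, 0.74]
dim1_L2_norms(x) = [1.2, 1.28, 1.4]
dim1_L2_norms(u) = [0.81, 0.77]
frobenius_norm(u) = 1.12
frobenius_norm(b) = 0.89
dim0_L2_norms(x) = [1.7, 1.46]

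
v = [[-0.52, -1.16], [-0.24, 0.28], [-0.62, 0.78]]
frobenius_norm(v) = 1.66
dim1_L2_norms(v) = [1.27, 0.37, 1.0]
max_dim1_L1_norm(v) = 1.68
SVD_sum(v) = [[-0.05, -1.18], [0.01, 0.27], [0.03, 0.75]] + [[-0.47,0.02], [-0.25,0.01], [-0.65,0.03]]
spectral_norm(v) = 1.43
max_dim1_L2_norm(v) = 1.27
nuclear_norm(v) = 2.27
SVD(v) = [[0.83, 0.56], [-0.19, 0.3], [-0.53, 0.77]] @ diag([1.4263508872451283, 0.8428067076471542]) @ [[-0.04, -1.0], [-1.0, 0.04]]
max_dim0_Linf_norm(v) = 1.16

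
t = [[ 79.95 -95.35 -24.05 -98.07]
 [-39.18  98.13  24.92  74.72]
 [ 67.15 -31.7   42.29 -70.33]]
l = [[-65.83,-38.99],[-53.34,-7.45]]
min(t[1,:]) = -39.18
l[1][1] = -7.45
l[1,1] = -7.45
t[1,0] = -39.18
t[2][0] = 67.15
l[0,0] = -65.83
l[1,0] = -53.34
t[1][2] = 24.92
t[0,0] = 79.95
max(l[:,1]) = -7.45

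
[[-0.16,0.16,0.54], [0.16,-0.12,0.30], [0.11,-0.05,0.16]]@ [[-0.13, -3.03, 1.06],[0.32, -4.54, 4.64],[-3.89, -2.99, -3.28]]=[[-2.03, -1.86, -1.20],[-1.23, -0.84, -1.37],[-0.65, -0.58, -0.64]]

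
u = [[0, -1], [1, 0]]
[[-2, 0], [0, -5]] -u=[[-2, 1], [-1, -5]]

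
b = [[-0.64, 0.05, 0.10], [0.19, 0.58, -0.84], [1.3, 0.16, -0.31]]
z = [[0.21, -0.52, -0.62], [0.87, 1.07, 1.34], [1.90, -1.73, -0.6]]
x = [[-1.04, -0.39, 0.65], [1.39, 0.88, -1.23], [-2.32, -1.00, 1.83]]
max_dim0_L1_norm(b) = 2.13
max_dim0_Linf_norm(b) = 1.3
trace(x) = 1.67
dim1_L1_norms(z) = [1.35, 3.28, 4.23]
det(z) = 0.95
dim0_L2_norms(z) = [2.1, 2.1, 1.59]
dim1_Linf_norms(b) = [0.64, 0.84, 1.3]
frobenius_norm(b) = 1.82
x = z @ b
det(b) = -0.09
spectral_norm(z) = 2.79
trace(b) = -0.37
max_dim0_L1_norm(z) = 3.32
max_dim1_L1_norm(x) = 5.15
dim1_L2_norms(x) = [1.29, 2.05, 3.12]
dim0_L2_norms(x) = [2.9, 1.39, 2.3]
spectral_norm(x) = 3.94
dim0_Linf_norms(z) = [1.9, 1.73, 1.34]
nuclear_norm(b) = 2.55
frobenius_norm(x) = 3.95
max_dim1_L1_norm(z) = 4.23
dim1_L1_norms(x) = [2.08, 3.5, 5.15]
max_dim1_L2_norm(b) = 1.35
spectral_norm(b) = 1.58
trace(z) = 0.68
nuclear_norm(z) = 4.85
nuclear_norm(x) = 4.29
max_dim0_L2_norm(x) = 2.9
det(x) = -0.09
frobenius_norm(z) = 3.37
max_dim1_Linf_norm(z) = 1.9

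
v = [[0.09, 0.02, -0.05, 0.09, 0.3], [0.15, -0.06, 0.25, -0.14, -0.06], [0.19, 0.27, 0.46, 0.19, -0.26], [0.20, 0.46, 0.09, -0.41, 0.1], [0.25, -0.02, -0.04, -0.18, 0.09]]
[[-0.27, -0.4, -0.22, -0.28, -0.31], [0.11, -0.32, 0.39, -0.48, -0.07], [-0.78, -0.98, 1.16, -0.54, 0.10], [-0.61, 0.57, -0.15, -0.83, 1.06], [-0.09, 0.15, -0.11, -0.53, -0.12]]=v@[[-1.14,-0.62,0.71,-1.71,-1.16], [-1.71,0.53,0.02,-0.32,1.71], [0.11,-2.01,1.34,-0.86,0.01], [-1.0,-1.78,0.79,0.47,-1.32], [-0.14,-0.98,-0.97,-0.67,-0.40]]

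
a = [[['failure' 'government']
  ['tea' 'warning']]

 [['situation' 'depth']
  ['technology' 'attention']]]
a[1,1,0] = 'technology'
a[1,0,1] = 'depth'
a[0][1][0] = 'tea'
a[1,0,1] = 'depth'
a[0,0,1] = 'government'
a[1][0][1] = 'depth'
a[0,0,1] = 'government'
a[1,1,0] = 'technology'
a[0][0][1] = 'government'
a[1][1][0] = 'technology'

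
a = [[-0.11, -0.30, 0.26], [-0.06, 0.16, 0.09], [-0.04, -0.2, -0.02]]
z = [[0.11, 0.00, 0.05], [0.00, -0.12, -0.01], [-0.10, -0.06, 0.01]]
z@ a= [[-0.01, -0.04, 0.03], [0.01, -0.02, -0.01], [0.01, 0.02, -0.03]]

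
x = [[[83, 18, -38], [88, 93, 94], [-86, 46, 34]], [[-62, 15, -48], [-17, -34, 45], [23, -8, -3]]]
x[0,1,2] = 94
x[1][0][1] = 15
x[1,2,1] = -8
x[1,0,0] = -62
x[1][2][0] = 23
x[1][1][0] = -17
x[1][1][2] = 45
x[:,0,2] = [-38, -48]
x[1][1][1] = -34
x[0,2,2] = 34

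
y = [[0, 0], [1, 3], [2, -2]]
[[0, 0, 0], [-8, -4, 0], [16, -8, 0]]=y @ [[4, -4, 0], [-4, 0, 0]]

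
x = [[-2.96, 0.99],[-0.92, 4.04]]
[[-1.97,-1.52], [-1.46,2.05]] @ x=[[7.23, -8.09], [2.44, 6.84]]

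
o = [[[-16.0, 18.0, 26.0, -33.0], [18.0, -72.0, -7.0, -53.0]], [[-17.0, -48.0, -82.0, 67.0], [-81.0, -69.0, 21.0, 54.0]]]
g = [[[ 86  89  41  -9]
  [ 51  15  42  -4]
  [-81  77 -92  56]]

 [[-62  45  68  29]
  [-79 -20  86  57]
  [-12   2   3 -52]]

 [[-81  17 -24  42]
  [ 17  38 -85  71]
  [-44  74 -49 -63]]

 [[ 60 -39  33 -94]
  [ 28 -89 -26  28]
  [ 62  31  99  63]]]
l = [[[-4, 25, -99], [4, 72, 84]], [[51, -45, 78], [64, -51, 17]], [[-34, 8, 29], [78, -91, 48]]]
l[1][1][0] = 64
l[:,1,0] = [4, 64, 78]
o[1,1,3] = 54.0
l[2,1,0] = 78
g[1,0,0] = -62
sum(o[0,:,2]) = 19.0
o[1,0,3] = 67.0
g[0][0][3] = -9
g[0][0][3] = -9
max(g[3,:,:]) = 99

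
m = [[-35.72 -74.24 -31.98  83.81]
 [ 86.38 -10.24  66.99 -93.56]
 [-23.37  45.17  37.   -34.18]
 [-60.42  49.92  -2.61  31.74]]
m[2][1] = 45.17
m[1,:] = [86.38, -10.24, 66.99, -93.56]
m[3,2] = -2.61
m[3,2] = -2.61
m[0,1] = -74.24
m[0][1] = -74.24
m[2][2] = 37.0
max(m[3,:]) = 49.92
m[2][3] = -34.18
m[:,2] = [-31.98, 66.99, 37.0, -2.61]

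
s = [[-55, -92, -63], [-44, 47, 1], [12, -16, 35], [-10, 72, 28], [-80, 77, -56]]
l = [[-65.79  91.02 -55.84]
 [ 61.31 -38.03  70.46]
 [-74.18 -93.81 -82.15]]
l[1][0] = 61.31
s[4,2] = -56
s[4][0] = -80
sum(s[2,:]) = 31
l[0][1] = 91.02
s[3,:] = [-10, 72, 28]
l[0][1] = 91.02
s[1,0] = -44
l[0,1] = 91.02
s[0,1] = -92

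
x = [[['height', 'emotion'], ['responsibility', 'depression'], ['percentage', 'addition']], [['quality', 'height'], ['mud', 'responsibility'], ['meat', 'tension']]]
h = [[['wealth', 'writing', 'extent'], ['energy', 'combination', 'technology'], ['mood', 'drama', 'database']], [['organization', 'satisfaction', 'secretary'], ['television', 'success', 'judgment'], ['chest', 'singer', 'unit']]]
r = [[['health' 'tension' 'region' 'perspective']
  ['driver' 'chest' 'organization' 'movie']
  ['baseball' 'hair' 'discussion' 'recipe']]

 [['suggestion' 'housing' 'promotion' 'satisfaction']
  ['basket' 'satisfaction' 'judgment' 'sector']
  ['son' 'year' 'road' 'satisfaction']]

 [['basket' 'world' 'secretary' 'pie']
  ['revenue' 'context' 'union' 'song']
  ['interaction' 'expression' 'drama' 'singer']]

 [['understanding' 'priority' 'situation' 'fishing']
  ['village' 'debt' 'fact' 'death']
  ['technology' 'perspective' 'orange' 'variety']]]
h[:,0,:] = [['wealth', 'writing', 'extent'], ['organization', 'satisfaction', 'secretary']]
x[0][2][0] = 'percentage'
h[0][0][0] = 'wealth'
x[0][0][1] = 'emotion'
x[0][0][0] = 'height'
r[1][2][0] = 'son'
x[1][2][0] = 'meat'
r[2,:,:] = [['basket', 'world', 'secretary', 'pie'], ['revenue', 'context', 'union', 'song'], ['interaction', 'expression', 'drama', 'singer']]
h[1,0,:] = ['organization', 'satisfaction', 'secretary']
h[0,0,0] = 'wealth'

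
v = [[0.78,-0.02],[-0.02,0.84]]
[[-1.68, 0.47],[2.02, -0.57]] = v @ [[-2.09,  0.59], [2.36,  -0.66]]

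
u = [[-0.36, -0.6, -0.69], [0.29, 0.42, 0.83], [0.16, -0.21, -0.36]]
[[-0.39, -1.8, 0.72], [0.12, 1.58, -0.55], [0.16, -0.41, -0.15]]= u @[[0.83, 1.09, -1.4], [0.79, 1.43, -0.38], [-0.55, 0.80, 0.02]]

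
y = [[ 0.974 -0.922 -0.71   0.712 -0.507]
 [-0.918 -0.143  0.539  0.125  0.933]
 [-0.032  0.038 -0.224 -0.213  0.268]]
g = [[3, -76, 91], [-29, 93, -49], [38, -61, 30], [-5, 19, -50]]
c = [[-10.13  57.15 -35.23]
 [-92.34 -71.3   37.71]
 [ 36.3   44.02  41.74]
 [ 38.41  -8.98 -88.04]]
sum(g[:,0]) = 7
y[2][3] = -0.213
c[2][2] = 41.74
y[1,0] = -0.918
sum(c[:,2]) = -43.82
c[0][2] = -35.23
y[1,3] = 0.125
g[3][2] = -50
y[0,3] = 0.712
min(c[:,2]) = -88.04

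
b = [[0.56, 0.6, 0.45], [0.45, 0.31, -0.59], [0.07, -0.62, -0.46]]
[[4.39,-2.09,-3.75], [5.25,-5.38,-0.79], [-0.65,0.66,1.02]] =b @[[6.00,-2.35,-4.38], [3.55,-4.87,-0.47], [-2.45,4.77,-2.25]]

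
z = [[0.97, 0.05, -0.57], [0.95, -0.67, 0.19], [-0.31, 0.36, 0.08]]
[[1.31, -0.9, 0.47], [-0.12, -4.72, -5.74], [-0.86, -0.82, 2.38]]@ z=[[0.27, 0.84, -0.88],[-2.82, 1.09, -1.29],[-2.35, 1.36, 0.52]]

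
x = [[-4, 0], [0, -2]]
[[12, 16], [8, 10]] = x @ [[-3, -4], [-4, -5]]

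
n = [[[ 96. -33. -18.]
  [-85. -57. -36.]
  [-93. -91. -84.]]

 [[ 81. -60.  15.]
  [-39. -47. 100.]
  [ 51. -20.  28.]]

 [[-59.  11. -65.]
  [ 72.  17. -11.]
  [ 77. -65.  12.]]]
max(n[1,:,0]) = 81.0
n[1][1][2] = 100.0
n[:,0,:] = [[96.0, -33.0, -18.0], [81.0, -60.0, 15.0], [-59.0, 11.0, -65.0]]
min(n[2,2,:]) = -65.0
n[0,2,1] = -91.0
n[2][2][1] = -65.0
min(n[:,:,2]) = -84.0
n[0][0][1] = -33.0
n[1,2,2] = 28.0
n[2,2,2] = 12.0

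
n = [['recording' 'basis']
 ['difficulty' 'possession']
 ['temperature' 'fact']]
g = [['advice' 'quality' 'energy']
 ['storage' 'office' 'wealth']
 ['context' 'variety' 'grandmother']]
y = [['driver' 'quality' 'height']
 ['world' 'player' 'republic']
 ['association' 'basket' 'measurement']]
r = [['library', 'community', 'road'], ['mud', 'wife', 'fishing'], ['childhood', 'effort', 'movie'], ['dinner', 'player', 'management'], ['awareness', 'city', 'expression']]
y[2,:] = ['association', 'basket', 'measurement']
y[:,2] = ['height', 'republic', 'measurement']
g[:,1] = ['quality', 'office', 'variety']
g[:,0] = ['advice', 'storage', 'context']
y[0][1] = 'quality'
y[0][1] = 'quality'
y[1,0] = 'world'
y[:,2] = ['height', 'republic', 'measurement']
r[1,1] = 'wife'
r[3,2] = 'management'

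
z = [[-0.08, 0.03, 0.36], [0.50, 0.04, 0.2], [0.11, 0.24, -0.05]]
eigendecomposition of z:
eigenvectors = [[(-0.4+0j), -0.33+0.46j, -0.33-0.46j], [-0.78+0.00j, 0.68+0.00j, (0.68-0j)], [-0.49+0.00j, -0.17-0.43j, (-0.17+0.43j)]]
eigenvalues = [(0.42+0j), (-0.26+0.22j), (-0.26-0.22j)]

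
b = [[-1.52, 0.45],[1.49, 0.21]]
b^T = [[-1.52, 1.49],  [0.45, 0.21]]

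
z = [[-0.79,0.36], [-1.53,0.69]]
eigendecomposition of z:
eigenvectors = [[-0.44+0.03j, (-0.44-0.03j)], [(-0.9+0j), -0.90-0.00j]]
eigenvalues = [(-0.05+0.06j), (-0.05-0.06j)]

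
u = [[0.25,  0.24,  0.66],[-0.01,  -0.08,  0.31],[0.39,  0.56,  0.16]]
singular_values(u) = [0.94, 0.51, 0.0]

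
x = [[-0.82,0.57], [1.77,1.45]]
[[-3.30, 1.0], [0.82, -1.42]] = x @ [[2.39, -1.03],[-2.35, 0.28]]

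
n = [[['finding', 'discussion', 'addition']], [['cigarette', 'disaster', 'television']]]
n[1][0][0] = 'cigarette'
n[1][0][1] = 'disaster'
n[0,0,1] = 'discussion'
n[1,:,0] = ['cigarette']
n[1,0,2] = 'television'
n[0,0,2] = 'addition'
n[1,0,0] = 'cigarette'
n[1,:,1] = ['disaster']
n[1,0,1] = 'disaster'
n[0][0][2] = 'addition'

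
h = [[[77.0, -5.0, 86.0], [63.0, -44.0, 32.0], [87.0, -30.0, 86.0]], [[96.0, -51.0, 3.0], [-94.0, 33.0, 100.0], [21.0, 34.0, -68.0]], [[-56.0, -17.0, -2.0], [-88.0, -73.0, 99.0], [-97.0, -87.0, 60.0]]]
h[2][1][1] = -73.0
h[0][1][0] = 63.0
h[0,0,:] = [77.0, -5.0, 86.0]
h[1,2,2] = -68.0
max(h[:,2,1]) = 34.0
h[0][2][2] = 86.0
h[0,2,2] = 86.0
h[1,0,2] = 3.0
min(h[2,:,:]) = -97.0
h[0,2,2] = 86.0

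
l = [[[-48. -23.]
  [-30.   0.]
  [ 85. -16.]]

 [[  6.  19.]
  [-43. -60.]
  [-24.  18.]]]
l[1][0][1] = 19.0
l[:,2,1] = [-16.0, 18.0]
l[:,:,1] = [[-23.0, 0.0, -16.0], [19.0, -60.0, 18.0]]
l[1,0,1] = 19.0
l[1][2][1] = 18.0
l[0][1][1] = 0.0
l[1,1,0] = -43.0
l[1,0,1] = 19.0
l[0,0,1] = -23.0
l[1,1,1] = -60.0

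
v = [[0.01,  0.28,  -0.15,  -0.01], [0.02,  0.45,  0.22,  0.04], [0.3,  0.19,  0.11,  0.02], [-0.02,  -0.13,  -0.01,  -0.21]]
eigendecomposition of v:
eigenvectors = [[(0.27+0j), (-0.68+0j), -0.68-0.00j, 0.04+0.00j], [(0.81+0j), (0.11-0.26j), (0.11+0.26j), -0.04+0.00j], [0.49+0.00j, (0.12+0.66j), (0.12-0.66j), (-0.08+0j)], [(-0.15+0j), (0.06+0.06j), 0.06-0.06j, 1.00+0.00j]]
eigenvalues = [(0.58+0j), (-0.01+0.25j), (-0.01-0.25j), (-0.21+0j)]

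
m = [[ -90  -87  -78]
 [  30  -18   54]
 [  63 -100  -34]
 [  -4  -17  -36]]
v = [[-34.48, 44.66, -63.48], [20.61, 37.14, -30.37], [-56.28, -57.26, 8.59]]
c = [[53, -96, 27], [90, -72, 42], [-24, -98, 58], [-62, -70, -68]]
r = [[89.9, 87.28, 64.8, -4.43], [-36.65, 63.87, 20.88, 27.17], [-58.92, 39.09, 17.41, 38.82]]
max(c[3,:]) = -62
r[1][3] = 27.17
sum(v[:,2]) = -85.25999999999999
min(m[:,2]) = -78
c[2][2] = 58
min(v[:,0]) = -56.28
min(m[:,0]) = -90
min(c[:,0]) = -62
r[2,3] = 38.82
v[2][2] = 8.59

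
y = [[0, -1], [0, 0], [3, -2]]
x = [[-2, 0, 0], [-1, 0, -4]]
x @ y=[[0, 2], [-12, 9]]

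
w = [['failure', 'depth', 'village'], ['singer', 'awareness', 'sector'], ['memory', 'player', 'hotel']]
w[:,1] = ['depth', 'awareness', 'player']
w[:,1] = ['depth', 'awareness', 'player']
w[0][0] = 'failure'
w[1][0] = 'singer'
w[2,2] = 'hotel'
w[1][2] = 'sector'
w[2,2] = 'hotel'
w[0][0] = 'failure'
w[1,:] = ['singer', 'awareness', 'sector']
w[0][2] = 'village'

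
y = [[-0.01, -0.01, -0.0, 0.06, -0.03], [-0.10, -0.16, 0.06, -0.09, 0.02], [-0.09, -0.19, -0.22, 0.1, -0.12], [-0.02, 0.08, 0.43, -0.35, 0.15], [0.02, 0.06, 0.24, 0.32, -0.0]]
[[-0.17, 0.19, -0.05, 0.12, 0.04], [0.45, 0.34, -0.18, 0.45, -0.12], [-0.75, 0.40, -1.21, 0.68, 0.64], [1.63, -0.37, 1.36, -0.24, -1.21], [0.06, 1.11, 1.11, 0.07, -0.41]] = y @ [[3.24, -1.85, 0.88, -1.7, -0.37], [-2.84, -1.91, 1.36, -1.87, -0.18], [2.43, 1.47, 2.72, 0.77, -2.34], [-1.32, 2.84, 1.11, 0.11, 0.54], [2.79, 0.73, 3.23, -2.75, -0.02]]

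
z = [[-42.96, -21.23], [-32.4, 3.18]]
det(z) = -824.46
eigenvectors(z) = [[-0.87, 0.34],[-0.49, -0.94]]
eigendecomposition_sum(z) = [[-45.51, -16.66], [-25.42, -9.31]] + [[2.55, -4.57],[-6.98, 12.49]]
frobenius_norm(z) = 57.93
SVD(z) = [[-0.84, -0.54], [-0.54, 0.84]] @ diag([56.03252573257441, 14.71403955507754]) @ [[0.96, 0.29], [-0.29, 0.96]]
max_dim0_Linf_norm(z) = 42.96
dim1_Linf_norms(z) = [42.96, 32.4]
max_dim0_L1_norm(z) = 75.36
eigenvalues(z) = [-54.82, 15.04]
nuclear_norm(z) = 70.75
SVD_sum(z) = [[-45.24,  -13.66],[-28.81,  -8.70]] + [[2.28, -7.57],[-3.59, 11.88]]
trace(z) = -39.78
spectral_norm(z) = 56.03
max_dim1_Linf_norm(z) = 42.96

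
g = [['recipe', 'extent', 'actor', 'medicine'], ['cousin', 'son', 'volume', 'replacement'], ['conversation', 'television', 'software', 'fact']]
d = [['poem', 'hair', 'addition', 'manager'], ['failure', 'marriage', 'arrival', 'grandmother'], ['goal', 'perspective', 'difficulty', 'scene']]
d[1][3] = 'grandmother'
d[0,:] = ['poem', 'hair', 'addition', 'manager']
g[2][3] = 'fact'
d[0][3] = 'manager'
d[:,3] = ['manager', 'grandmother', 'scene']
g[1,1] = 'son'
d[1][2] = 'arrival'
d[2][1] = 'perspective'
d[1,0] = 'failure'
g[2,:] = ['conversation', 'television', 'software', 'fact']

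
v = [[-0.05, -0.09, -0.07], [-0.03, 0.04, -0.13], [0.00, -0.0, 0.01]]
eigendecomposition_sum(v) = [[-0.06, -0.05, -0.13], [-0.02, -0.01, -0.03], [-0.00, -0.0, -0.0]] + [[0.01, -0.04, 0.09],[-0.01, 0.05, -0.11],[0.0, 0.0, 0.0]] + [[0.0, 0.00, -0.03], [0.00, 0.0, 0.01], [0.00, 0.00, 0.01]]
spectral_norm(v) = 0.16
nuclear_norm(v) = 0.26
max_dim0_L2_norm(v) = 0.15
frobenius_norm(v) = 0.19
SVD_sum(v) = [[-0.03, -0.01, -0.09], [-0.04, -0.02, -0.12], [0.0, 0.0, 0.01]] + [[-0.02, -0.08, 0.02],[0.01, 0.06, -0.01],[-0.00, -0.0, 0.00]] + [[-0.0,0.00,0.0],[-0.0,0.0,0.00],[-0.0,0.00,0.00]]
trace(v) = -0.00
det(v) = -0.00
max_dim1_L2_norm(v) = 0.14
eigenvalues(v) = [-0.07, 0.06, 0.01]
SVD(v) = [[-0.6, 0.80, 0.02], [-0.8, -0.60, 0.06], [0.06, 0.02, 1.00]] @ diag([0.15748865056258018, 0.1009385134419781, 0.002956594003428797]) @ [[0.34, 0.14, 0.93],[-0.22, -0.95, 0.23],[-0.91, 0.28, 0.30]]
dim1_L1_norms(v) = [0.21, 0.2, 0.01]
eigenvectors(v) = [[-0.97, 0.62, -0.88], [-0.26, -0.78, 0.37], [0.0, 0.0, 0.29]]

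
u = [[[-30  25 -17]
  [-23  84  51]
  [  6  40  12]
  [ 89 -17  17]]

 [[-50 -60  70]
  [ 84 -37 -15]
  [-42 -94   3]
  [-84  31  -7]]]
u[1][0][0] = -50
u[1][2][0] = -42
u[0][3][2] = 17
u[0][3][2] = 17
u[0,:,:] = [[-30, 25, -17], [-23, 84, 51], [6, 40, 12], [89, -17, 17]]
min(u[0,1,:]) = -23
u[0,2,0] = 6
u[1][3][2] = -7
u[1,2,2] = 3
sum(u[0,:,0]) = 42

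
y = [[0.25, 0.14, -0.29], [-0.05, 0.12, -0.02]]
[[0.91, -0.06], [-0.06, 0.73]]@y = [[0.23, 0.12, -0.26], [-0.05, 0.08, 0.00]]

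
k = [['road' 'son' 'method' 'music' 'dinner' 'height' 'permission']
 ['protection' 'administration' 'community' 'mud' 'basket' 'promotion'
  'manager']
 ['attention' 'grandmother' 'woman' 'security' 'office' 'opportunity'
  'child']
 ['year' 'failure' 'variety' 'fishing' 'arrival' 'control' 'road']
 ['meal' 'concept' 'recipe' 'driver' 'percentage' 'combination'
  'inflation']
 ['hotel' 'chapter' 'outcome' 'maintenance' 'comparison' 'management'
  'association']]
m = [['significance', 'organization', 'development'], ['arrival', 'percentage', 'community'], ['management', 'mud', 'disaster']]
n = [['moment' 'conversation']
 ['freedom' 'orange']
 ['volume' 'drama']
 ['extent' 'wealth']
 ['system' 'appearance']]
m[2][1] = 'mud'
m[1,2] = 'community'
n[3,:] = ['extent', 'wealth']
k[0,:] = ['road', 'son', 'method', 'music', 'dinner', 'height', 'permission']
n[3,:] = ['extent', 'wealth']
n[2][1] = 'drama'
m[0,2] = 'development'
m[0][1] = 'organization'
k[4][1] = 'concept'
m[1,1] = 'percentage'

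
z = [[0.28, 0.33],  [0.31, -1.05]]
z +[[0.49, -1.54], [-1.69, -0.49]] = [[0.77, -1.21], [-1.38, -1.54]]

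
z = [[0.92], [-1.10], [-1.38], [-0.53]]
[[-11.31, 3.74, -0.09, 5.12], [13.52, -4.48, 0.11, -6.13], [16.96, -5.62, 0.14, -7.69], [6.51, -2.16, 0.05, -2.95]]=z @[[-12.29,4.07,-0.10,5.57]]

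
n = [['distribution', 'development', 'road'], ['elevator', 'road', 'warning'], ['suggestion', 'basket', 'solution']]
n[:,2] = ['road', 'warning', 'solution']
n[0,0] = 'distribution'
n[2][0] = 'suggestion'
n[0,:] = ['distribution', 'development', 'road']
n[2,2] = 'solution'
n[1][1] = 'road'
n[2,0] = 'suggestion'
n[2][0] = 'suggestion'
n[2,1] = 'basket'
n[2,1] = 'basket'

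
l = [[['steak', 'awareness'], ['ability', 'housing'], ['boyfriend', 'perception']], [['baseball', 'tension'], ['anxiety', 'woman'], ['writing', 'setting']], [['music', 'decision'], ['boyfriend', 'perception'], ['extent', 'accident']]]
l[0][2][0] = 'boyfriend'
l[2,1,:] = ['boyfriend', 'perception']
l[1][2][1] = 'setting'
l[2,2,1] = 'accident'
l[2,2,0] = 'extent'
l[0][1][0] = 'ability'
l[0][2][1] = 'perception'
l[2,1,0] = 'boyfriend'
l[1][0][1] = 'tension'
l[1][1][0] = 'anxiety'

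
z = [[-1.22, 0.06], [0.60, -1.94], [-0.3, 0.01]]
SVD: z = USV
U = [[0.29, 0.93],[-0.96, 0.3],[0.07, 0.23]]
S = [2.1, 1.15]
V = [[-0.45, 0.89], [-0.89, -0.45]]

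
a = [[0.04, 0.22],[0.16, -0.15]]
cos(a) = [[0.98,0.01],[0.01,0.97]]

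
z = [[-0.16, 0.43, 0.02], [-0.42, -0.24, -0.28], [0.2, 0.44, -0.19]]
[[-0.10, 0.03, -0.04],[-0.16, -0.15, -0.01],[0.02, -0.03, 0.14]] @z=[[-0.00, -0.07, -0.0], [0.09, -0.04, 0.04], [0.04, 0.08, -0.02]]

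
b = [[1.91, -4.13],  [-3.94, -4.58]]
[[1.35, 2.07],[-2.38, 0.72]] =b @ [[0.64, 0.26], [-0.03, -0.38]]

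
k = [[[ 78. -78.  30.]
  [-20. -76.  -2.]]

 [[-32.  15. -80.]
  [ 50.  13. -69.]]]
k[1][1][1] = 13.0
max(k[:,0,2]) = 30.0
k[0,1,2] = -2.0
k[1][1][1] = 13.0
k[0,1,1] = -76.0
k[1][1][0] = 50.0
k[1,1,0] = 50.0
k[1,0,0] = -32.0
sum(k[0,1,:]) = -98.0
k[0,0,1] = -78.0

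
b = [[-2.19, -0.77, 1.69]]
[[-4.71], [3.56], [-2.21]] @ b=[[10.31, 3.63, -7.96], [-7.80, -2.74, 6.02], [4.84, 1.7, -3.73]]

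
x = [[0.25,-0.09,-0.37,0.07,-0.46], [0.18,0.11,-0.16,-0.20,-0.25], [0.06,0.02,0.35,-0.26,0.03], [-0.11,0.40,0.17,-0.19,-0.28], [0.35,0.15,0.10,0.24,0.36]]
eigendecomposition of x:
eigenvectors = [[(0.03-0.64j),(0.03+0.64j),0.03+0.00j,0.03+0.12j,0.03-0.12j], [(-0.06-0.32j),(-0.06+0.32j),(0.41+0j),(-0.12-0.32j),-0.12+0.32j], [0.02+0.11j,(0.02-0.11j),(-0.74+0j),-0.23-0.31j,-0.23+0.31j], [0.13-0.20j,(0.13+0.2j),-0.24+0.00j,-0.74+0.00j,-0.74-0.00j], [-0.65+0.00j,(-0.65-0j),0.48+0.00j,(0.21+0.35j),(0.21-0.35j)]]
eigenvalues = [(0.31+0.47j), (0.31-0.47j), (0.23+0j), (0.01+0.39j), (0.01-0.39j)]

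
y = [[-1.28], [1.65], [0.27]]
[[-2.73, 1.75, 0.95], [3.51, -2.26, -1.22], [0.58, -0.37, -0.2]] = y@[[2.13, -1.37, -0.74]]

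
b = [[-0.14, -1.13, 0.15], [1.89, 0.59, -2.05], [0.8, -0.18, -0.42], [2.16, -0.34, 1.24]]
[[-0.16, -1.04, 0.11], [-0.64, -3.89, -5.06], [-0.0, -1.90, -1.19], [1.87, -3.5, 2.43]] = b@ [[0.45, -1.78, -0.19],[0.19, 1.22, 0.24],[0.78, 0.61, 2.36]]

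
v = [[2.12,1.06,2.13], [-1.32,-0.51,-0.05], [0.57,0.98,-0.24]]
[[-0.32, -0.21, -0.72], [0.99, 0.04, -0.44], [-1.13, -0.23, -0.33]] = v @ [[-0.51,0.09,0.70], [-0.69,-0.3,-0.89], [0.70,-0.04,-0.59]]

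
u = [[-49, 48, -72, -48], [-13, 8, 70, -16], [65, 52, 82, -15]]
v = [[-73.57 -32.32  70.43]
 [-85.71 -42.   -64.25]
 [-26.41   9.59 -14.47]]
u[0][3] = -48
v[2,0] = -26.41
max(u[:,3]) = -15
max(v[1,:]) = -42.0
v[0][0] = -73.57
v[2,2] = -14.47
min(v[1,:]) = -85.71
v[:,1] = [-32.32, -42.0, 9.59]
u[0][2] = -72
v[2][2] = -14.47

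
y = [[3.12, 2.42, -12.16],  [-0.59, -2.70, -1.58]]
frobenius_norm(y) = 13.18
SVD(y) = [[-1.00, -0.07], [-0.07, 1.00]] @ diag([12.81478540269747, 3.0614008366778473]) @ [[-0.24, -0.17, 0.96], [-0.26, -0.94, -0.24]]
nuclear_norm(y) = 15.88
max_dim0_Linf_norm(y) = 12.16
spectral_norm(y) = 12.81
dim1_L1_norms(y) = [17.7, 4.87]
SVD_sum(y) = [[3.06, 2.22, -12.21], [0.22, 0.16, -0.86]] + [[0.06, 0.2, 0.05],[-0.81, -2.86, -0.72]]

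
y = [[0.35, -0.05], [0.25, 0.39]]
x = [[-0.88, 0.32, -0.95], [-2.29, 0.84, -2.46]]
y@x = [[-0.19, 0.07, -0.21], [-1.11, 0.41, -1.20]]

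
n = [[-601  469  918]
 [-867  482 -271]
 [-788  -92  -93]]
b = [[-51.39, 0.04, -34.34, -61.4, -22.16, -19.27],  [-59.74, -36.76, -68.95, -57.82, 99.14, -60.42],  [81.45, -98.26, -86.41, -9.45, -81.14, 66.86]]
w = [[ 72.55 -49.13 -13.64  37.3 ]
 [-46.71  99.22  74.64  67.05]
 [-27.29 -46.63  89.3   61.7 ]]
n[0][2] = 918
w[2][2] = 89.3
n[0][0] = -601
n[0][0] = -601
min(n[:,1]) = -92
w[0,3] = 37.3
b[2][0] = 81.45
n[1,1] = 482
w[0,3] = 37.3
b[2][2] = -86.41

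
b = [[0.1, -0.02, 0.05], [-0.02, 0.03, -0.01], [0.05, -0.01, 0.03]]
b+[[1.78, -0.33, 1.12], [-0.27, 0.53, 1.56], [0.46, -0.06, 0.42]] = [[1.88, -0.35, 1.17],[-0.29, 0.56, 1.55],[0.51, -0.07, 0.45]]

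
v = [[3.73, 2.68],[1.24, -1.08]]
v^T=[[3.73, 1.24], [2.68, -1.08]]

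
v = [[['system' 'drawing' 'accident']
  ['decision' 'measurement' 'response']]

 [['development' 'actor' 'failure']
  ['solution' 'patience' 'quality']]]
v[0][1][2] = 'response'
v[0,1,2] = 'response'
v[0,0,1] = 'drawing'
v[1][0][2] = 'failure'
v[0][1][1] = 'measurement'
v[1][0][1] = 'actor'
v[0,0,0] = 'system'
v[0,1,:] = ['decision', 'measurement', 'response']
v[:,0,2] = ['accident', 'failure']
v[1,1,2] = 'quality'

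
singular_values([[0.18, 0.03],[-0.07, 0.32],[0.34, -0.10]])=[0.43, 0.28]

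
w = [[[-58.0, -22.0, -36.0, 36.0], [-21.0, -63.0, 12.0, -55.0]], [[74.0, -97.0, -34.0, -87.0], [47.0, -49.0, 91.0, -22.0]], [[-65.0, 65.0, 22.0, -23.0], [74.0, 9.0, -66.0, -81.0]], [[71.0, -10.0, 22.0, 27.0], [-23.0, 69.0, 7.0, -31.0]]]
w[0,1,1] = -63.0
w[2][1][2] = -66.0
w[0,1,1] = -63.0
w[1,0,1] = -97.0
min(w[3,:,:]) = -31.0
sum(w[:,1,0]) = 77.0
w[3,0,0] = 71.0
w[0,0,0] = -58.0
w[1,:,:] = [[74.0, -97.0, -34.0, -87.0], [47.0, -49.0, 91.0, -22.0]]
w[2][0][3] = -23.0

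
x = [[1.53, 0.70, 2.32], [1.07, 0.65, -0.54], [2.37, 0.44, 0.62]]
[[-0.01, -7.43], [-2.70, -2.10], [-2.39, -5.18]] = x @ [[-1.02, -1.32], [-1.53, -2.39], [1.13, -1.61]]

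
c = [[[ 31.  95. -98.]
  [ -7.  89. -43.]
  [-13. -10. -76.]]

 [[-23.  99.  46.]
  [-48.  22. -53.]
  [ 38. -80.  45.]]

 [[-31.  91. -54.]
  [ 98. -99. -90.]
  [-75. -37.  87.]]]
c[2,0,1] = 91.0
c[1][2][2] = 45.0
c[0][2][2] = -76.0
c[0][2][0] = -13.0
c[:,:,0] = [[31.0, -7.0, -13.0], [-23.0, -48.0, 38.0], [-31.0, 98.0, -75.0]]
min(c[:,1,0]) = -48.0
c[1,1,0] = -48.0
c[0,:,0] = [31.0, -7.0, -13.0]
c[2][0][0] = -31.0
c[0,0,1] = 95.0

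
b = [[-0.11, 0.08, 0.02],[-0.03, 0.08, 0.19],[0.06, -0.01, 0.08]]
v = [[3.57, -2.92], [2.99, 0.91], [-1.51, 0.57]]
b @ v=[[-0.18, 0.41], [-0.15, 0.27], [0.06, -0.14]]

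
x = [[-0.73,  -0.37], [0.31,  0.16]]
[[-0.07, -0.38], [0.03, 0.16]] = x @ [[0.08, 0.03], [0.03, 0.96]]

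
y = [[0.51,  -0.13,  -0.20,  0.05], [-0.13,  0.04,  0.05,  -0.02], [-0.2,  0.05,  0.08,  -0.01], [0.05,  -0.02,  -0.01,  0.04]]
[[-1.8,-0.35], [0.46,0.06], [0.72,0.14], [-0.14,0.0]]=y@[[-4.31, -1.17], [1.51, -5.03], [-2.5, 1.91], [1.94, -0.46]]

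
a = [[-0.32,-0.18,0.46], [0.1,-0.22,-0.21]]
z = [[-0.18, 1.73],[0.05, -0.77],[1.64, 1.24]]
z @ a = [[0.23, -0.35, -0.45], [-0.09, 0.16, 0.18], [-0.4, -0.57, 0.49]]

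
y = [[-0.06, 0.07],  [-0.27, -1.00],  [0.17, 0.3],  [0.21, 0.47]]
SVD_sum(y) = [[0.01,0.05], [-0.32,-0.99], [0.10,0.32], [0.16,0.49]] + [[-0.07, 0.02], [0.05, -0.01], [0.07, -0.02], [0.05, -0.02]]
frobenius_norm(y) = 1.21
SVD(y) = [[0.04, 0.61],[-0.86, -0.37],[0.28, -0.55],[0.43, -0.44]] @ diag([1.203612744708091, 0.12890446375612896]) @ [[0.3, 0.95], [-0.95, 0.30]]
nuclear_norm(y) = 1.33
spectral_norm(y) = 1.20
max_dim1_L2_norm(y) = 1.04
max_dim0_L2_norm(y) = 1.15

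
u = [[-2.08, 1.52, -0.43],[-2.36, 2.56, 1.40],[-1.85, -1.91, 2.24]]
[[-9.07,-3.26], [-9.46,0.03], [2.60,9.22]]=u @ [[2.5, -0.13], [-2.15, -1.57], [1.39, 2.67]]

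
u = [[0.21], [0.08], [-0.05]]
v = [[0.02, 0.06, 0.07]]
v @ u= [[0.01]]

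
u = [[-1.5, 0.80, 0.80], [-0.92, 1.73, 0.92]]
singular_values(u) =[2.77, 0.75]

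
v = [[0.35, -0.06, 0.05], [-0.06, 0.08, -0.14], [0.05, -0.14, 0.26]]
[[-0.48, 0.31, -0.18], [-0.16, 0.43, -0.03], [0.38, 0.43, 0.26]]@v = [[-0.20,0.08,-0.11],  [-0.08,0.05,-0.08],  [0.12,-0.02,0.03]]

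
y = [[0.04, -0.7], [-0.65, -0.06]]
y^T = [[0.04, -0.65],[-0.70, -0.06]]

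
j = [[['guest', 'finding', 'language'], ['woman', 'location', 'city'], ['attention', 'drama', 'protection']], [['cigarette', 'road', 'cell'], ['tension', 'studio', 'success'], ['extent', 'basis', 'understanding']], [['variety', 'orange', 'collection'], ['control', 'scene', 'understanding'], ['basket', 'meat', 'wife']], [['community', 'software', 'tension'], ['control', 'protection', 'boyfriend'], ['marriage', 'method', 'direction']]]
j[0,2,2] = 'protection'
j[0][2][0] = 'attention'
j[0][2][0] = 'attention'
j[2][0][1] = 'orange'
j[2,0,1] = 'orange'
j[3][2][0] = 'marriage'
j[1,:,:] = [['cigarette', 'road', 'cell'], ['tension', 'studio', 'success'], ['extent', 'basis', 'understanding']]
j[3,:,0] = ['community', 'control', 'marriage']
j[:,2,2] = ['protection', 'understanding', 'wife', 'direction']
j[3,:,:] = [['community', 'software', 'tension'], ['control', 'protection', 'boyfriend'], ['marriage', 'method', 'direction']]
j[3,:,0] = ['community', 'control', 'marriage']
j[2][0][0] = 'variety'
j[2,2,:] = ['basket', 'meat', 'wife']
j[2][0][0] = 'variety'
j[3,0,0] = 'community'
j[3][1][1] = 'protection'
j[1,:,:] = [['cigarette', 'road', 'cell'], ['tension', 'studio', 'success'], ['extent', 'basis', 'understanding']]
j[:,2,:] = [['attention', 'drama', 'protection'], ['extent', 'basis', 'understanding'], ['basket', 'meat', 'wife'], ['marriage', 'method', 'direction']]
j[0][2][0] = 'attention'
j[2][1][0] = 'control'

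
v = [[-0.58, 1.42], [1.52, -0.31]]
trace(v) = -0.89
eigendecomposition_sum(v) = [[-1.05,0.92],[0.99,-0.87]] + [[0.47, 0.5], [0.53, 0.56]]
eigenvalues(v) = [-1.92, 1.03]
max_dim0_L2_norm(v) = 1.63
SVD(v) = [[-0.70,0.71],[0.71,0.70]] @ diag([1.9239861425459412, 1.0283857852436453]) @ [[0.78, -0.63], [0.63, 0.78]]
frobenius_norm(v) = 2.18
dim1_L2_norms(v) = [1.53, 1.55]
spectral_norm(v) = 1.92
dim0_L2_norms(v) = [1.63, 1.45]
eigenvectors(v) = [[-0.73, -0.66], [0.69, -0.75]]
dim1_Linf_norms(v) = [1.42, 1.52]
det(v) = -1.98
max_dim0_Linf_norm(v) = 1.52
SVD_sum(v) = [[-1.04, 0.85],[1.07, -0.87]] + [[0.46, 0.57],[0.45, 0.56]]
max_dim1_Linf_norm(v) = 1.52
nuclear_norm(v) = 2.95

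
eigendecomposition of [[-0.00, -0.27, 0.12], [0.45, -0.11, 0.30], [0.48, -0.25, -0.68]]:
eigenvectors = [[(-0.13-0.49j), (-0.13+0.49j), -0.25+0.00j], [-0.78+0.00j, -0.78-0.00j, -0.27+0.00j], [(-0.02-0.35j), (-0.02+0.35j), 0.93+0.00j]]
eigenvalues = [(-0.03+0.42j), (-0.03-0.42j), (-0.74+0j)]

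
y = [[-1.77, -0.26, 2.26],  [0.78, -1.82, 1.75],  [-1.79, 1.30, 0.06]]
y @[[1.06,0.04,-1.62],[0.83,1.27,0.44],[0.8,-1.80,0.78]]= [[-0.28, -4.47, 4.52], [0.72, -5.43, -0.7], [-0.77, 1.47, 3.52]]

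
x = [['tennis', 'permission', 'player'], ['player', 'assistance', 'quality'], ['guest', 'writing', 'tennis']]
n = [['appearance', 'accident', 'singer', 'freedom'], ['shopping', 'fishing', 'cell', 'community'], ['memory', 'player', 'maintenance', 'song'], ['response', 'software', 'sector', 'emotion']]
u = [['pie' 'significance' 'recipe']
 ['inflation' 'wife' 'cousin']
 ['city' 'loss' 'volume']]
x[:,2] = ['player', 'quality', 'tennis']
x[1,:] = ['player', 'assistance', 'quality']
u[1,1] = 'wife'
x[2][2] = 'tennis'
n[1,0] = 'shopping'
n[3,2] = 'sector'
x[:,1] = ['permission', 'assistance', 'writing']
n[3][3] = 'emotion'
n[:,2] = ['singer', 'cell', 'maintenance', 'sector']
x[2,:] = ['guest', 'writing', 'tennis']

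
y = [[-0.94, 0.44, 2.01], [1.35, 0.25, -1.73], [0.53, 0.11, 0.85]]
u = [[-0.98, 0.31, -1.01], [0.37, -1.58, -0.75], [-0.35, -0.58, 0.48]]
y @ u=[[0.38, -2.15, 1.58], [-0.62, 1.03, -2.38], [-0.78, -0.50, -0.21]]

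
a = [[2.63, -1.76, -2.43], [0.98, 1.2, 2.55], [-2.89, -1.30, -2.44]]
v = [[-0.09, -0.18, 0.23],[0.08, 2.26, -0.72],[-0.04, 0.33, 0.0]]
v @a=[[-1.08, -0.36, -0.8], [4.51, 3.51, 7.33], [0.22, 0.47, 0.94]]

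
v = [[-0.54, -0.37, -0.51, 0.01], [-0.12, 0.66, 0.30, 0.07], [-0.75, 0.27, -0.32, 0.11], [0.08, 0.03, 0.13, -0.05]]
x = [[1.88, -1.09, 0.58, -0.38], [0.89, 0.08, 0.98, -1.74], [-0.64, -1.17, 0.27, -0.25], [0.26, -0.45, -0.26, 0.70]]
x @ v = [[-1.35, -1.27, -1.52, 0.03], [-1.36, -0.06, -0.97, 0.21], [0.26, -0.47, -0.14, -0.05], [0.16, -0.44, -0.09, -0.09]]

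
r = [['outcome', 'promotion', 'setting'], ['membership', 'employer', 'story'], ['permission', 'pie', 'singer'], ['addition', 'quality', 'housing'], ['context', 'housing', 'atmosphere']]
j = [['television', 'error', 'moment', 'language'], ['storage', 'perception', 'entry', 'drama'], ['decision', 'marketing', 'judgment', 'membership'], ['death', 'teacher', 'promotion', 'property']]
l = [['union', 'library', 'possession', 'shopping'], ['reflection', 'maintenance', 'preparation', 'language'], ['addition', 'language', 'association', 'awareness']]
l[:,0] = ['union', 'reflection', 'addition']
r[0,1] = 'promotion'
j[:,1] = ['error', 'perception', 'marketing', 'teacher']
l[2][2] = 'association'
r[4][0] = 'context'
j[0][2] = 'moment'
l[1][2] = 'preparation'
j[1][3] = 'drama'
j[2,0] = 'decision'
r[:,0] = ['outcome', 'membership', 'permission', 'addition', 'context']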